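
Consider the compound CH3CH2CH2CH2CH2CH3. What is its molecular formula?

C6H14

Atom tally by fragment:
  CH3 → C:1 H:3
  CH2 → C:1 H:2
  CH2 → C:1 H:2
  CH2 → C:1 H:2
  CH2 → C:1 H:2
  CH3 → C:1 H:3
Element totals:
  C: 6
  H: 14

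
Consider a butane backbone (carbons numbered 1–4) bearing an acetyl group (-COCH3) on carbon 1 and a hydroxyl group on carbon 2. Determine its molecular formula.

C6H12O2

Atom tally by fragment:
  CH3COCH2 → C:3 H:5 O:1
  CH(OH) → C:1 H:2 O:1
  CH2 → C:1 H:2
  CH3 → C:1 H:3
Element totals:
  C: 6
  H: 12
  O: 2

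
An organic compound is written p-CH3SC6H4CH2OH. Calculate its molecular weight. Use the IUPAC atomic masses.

154.23 g/mol

Element totals:
  C: 8
  H: 10
  O: 1
  S: 1
Molecular formula: C8H10OS.
  M = 8(12.011) + 10(1.008) + 15.999 + 32.06
    = 96.088 + 10.080 + 15.999 + 32.060 = 154.227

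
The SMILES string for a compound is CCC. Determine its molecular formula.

Atom tally by fragment:
  CH3 → C:1 H:3
  CH2 → C:1 H:2
  CH3 → C:1 H:3
Element totals:
  C: 3
  H: 8

C3H8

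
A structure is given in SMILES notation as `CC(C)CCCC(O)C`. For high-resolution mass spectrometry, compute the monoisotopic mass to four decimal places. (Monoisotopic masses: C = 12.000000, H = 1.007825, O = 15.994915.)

130.1358

Atom tally by fragment:
  CH3 → C:1 H:3
  CH(CH3) → C:2 H:4
  CH2 → C:1 H:2
  CH2 → C:1 H:2
  CH2 → C:1 H:2
  CH(OH) → C:1 H:2 O:1
  CH3 → C:1 H:3
Element totals:
  C: 8
  H: 18
  O: 1
Molecular formula: C8H18O.
  M = 8(12.0) + 18(1.007825) + 15.994915
    = 96.000000 + 18.140850 + 15.994915 = 130.135765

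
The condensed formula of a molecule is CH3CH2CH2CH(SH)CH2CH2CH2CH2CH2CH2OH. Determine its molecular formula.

C10H22OS

Atom tally by fragment:
  CH3 → C:1 H:3
  CH2 → C:1 H:2
  CH2 → C:1 H:2
  CH(SH) → C:1 H:2 S:1
  CH2 → C:1 H:2
  CH2 → C:1 H:2
  CH2 → C:1 H:2
  CH2 → C:1 H:2
  CH2 → C:1 H:2
  CH2OH → C:1 H:3 O:1
Element totals:
  C: 10
  H: 22
  O: 1
  S: 1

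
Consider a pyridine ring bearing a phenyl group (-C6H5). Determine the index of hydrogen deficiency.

8

Atom tally by fragment:
  pyridine ring core → C:5 H:5 N:1
  (− 1 ring H displaced by substituents)
  + C6H5 → C:6 H:5
Element totals:
  C: 11
  H: 9
  N: 1
Molecular formula: C11H9N.
DoU = (2C + 2 + N − H − X) / 2 = (2·11 + 2 + 1 − 9 − 0) / 2 = 8.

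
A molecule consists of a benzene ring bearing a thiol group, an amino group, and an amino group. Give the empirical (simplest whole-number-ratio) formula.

C6H8N2S

Atom tally by fragment:
  benzene ring core → C:6 H:6
  (− 3 ring H displaced by substituents)
  + SH → S:1 H:1
  + NH2 → N:1 H:2
  + NH2 → N:1 H:2
Element totals:
  C: 6
  H: 8
  N: 2
  S: 1
Molecular formula: C6H8N2S.
gcd of subscripts (6, 8, 2, 1) = 1, so the empirical formula equals the molecular formula.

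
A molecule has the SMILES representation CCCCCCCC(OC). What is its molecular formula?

Atom tally by fragment:
  CH3 → C:1 H:3
  CH2 → C:1 H:2
  CH2 → C:1 H:2
  CH2 → C:1 H:2
  CH2 → C:1 H:2
  CH2 → C:1 H:2
  CH2 → C:1 H:2
  CH2OCH3 → C:2 H:5 O:1
Element totals:
  C: 9
  H: 20
  O: 1

C9H20O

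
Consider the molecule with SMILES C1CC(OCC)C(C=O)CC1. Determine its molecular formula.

Atom tally by fragment:
  cyclohexane ring core → C:6 H:12
  (− 2 ring H displaced by substituents)
  + OC2H5 → C:2 H:5 O:1
  + CHO → C:1 H:1 O:1
Element totals:
  C: 9
  H: 16
  O: 2

C9H16O2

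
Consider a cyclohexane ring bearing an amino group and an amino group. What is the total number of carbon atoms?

6

Atom tally by fragment:
  cyclohexane ring core → C:6 H:12
  (− 2 ring H displaced by substituents)
  + NH2 → N:1 H:2
  + NH2 → N:1 H:2
Element totals:
  C: 6
  H: 14
  N: 2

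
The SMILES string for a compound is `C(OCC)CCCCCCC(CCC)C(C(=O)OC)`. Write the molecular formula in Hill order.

Atom tally by fragment:
  C2H5OCH2 → C:3 H:7 O:1
  CH2 → C:1 H:2
  CH2 → C:1 H:2
  CH2 → C:1 H:2
  CH2 → C:1 H:2
  CH2 → C:1 H:2
  CH2 → C:1 H:2
  CH(CH2CH2CH3) → C:4 H:8
  CH2COOCH3 → C:3 H:5 O:2
Element totals:
  C: 16
  H: 32
  O: 3

C16H32O3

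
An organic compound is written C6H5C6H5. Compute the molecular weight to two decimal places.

Atom tally by fragment:
  benzene ring core → C:6 H:6
  (− 1 ring H displaced by substituents)
  + C6H5 → C:6 H:5
Element totals:
  C: 12
  H: 10
Molecular formula: C12H10.
  M = 12(12.011) + 10(1.008)
    = 144.132 + 10.080 = 154.212

154.21 g/mol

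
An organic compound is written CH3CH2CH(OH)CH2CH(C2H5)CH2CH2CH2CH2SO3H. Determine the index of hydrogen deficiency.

0

Atom tally by fragment:
  CH3 → C:1 H:3
  CH2 → C:1 H:2
  CH(OH) → C:1 H:2 O:1
  CH2 → C:1 H:2
  CH(C2H5) → C:3 H:6
  CH2 → C:1 H:2
  CH2 → C:1 H:2
  CH2 → C:1 H:2
  CH2SO3H → C:1 H:3 S:1 O:3
Element totals:
  C: 11
  H: 24
  O: 4
  S: 1
Molecular formula: C11H24O4S.
DoU = (2C + 2 + N − H − X) / 2 = (2·11 + 2 + 0 − 24 − 0) / 2 = 0.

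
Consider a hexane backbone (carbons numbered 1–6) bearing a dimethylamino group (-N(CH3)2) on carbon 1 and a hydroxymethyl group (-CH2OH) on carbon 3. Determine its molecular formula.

Atom tally by fragment:
  (CH3)2NCH2 → C:3 H:8 N:1
  CH2 → C:1 H:2
  CH(CH2OH) → C:2 H:4 O:1
  CH2 → C:1 H:2
  CH2 → C:1 H:2
  CH3 → C:1 H:3
Element totals:
  C: 9
  H: 21
  N: 1
  O: 1

C9H21NO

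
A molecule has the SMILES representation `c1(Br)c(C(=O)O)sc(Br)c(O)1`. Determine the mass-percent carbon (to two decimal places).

19.89%

Atom tally by fragment:
  thiophene ring core → C:4 H:4 S:1
  (− 4 ring H displaced by substituents)
  + Br → Br:1
  + COOH → C:1 H:1 O:2
  + Br → Br:1
  + OH → O:1 H:1
Element totals:
  C: 5
  H: 2
  Br: 2
  O: 3
  S: 1
Molecular formula: C5H2Br2O3S.
Molar mass = 301.936 g/mol.
Mass from C: 5 × 12.011 = 60.055 g/mol.
%C = 60.055 / 301.936 × 100 = 19.89%.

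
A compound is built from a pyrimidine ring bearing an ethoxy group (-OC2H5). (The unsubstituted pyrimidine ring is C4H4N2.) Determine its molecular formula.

Atom tally by fragment:
  pyrimidine ring core → C:4 H:4 N:2
  (− 1 ring H displaced by substituents)
  + OC2H5 → C:2 H:5 O:1
Element totals:
  C: 6
  H: 8
  N: 2
  O: 1

C6H8N2O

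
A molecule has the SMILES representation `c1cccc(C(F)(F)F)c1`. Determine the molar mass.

Atom tally by fragment:
  benzene ring core → C:6 H:6
  (− 1 ring H displaced by substituents)
  + CF3 → C:1 F:3
Element totals:
  C: 7
  H: 5
  F: 3
Molecular formula: C7H5F3.
  M = 7(12.011) + 5(1.008) + 3(18.998)
    = 84.077 + 5.040 + 56.994 = 146.111

146.11 g/mol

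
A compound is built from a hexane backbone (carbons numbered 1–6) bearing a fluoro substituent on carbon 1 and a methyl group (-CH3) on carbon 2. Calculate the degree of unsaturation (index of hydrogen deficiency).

0

Atom tally by fragment:
  FCH2 → C:1 H:2 F:1
  CH(CH3) → C:2 H:4
  CH2 → C:1 H:2
  CH2 → C:1 H:2
  CH2 → C:1 H:2
  CH3 → C:1 H:3
Element totals:
  C: 7
  H: 15
  F: 1
Molecular formula: C7H15F.
DoU = (2C + 2 + N − H − X) / 2 = (2·7 + 2 + 0 − 15 − 1) / 2 = 0.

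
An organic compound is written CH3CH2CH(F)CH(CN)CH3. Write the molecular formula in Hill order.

C6H10FN

Atom tally by fragment:
  CH3 → C:1 H:3
  CH2 → C:1 H:2
  CH(F) → C:1 H:1 F:1
  CH(CN) → C:2 H:1 N:1
  CH3 → C:1 H:3
Element totals:
  C: 6
  H: 10
  F: 1
  N: 1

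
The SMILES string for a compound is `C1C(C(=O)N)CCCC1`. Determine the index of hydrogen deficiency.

Atom tally by fragment:
  cyclohexane ring core → C:6 H:12
  (− 1 ring H displaced by substituents)
  + CONH2 → C:1 H:2 O:1 N:1
Element totals:
  C: 7
  H: 13
  N: 1
  O: 1
Molecular formula: C7H13NO.
DoU = (2C + 2 + N − H − X) / 2 = (2·7 + 2 + 1 − 13 − 0) / 2 = 2.

2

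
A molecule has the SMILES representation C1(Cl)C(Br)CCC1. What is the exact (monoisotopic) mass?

181.9498

Atom tally by fragment:
  cyclopentane ring core → C:5 H:10
  (− 2 ring H displaced by substituents)
  + Cl → Cl:1
  + Br → Br:1
Element totals:
  C: 5
  H: 8
  Br: 1
  Cl: 1
Molecular formula: C5H8BrCl.
  M = 5(12.0) + 8(1.007825) + 78.918338 + 34.968853
    = 60.000000 + 8.062600 + 78.918338 + 34.968853 = 181.949791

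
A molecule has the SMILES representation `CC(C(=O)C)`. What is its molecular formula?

Atom tally by fragment:
  CH3 → C:1 H:3
  CH2COCH3 → C:3 H:5 O:1
Element totals:
  C: 4
  H: 8
  O: 1

C4H8O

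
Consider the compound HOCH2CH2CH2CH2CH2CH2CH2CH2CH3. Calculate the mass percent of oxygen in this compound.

11.09%

Atom tally by fragment:
  HOCH2CH2 → C:2 H:5 O:1
  CH2 → C:1 H:2
  CH2 → C:1 H:2
  CH2 → C:1 H:2
  CH2 → C:1 H:2
  CH2 → C:1 H:2
  CH2 → C:1 H:2
  CH3 → C:1 H:3
Element totals:
  C: 9
  H: 20
  O: 1
Molecular formula: C9H20O.
Molar mass = 144.258 g/mol.
Mass from O: 1 × 15.999 = 15.999 g/mol.
%O = 15.999 / 144.258 × 100 = 11.09%.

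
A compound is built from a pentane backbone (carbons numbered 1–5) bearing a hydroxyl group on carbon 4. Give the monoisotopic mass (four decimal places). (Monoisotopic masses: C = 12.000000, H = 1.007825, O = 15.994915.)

88.0888

Atom tally by fragment:
  CH3 → C:1 H:3
  CH2 → C:1 H:2
  CH2 → C:1 H:2
  CH(OH) → C:1 H:2 O:1
  CH3 → C:1 H:3
Element totals:
  C: 5
  H: 12
  O: 1
Molecular formula: C5H12O.
  M = 5(12.0) + 12(1.007825) + 15.994915
    = 60.000000 + 12.093900 + 15.994915 = 88.088815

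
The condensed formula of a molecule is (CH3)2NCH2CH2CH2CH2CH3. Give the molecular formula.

C7H17N

Element totals:
  C: 7
  H: 17
  N: 1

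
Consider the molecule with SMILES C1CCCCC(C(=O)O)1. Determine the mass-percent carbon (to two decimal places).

Atom tally by fragment:
  cyclohexane ring core → C:6 H:12
  (− 1 ring H displaced by substituents)
  + COOH → C:1 H:1 O:2
Element totals:
  C: 7
  H: 12
  O: 2
Molecular formula: C7H12O2.
Molar mass = 128.171 g/mol.
Mass from C: 7 × 12.011 = 84.077 g/mol.
%C = 84.077 / 128.171 × 100 = 65.60%.

65.60%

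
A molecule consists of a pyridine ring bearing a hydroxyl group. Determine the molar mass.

Atom tally by fragment:
  pyridine ring core → C:5 H:5 N:1
  (− 1 ring H displaced by substituents)
  + OH → O:1 H:1
Element totals:
  C: 5
  H: 5
  N: 1
  O: 1
Molecular formula: C5H5NO.
  M = 5(12.011) + 5(1.008) + 14.007 + 15.999
    = 60.055 + 5.040 + 14.007 + 15.999 = 95.101

95.10 g/mol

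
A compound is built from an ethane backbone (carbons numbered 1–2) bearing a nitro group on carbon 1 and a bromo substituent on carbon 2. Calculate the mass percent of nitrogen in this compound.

Atom tally by fragment:
  O2NCH2 → C:1 H:2 N:1 O:2
  CH2Br → C:1 H:2 Br:1
Element totals:
  C: 2
  H: 4
  Br: 1
  N: 1
  O: 2
Molecular formula: C2H4BrNO2.
Molar mass = 153.963 g/mol.
Mass from N: 1 × 14.007 = 14.007 g/mol.
%N = 14.007 / 153.963 × 100 = 9.10%.

9.10%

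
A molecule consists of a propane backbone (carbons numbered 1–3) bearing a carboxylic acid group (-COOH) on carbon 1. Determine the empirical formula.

C2H4O

Atom tally by fragment:
  HOOCCH2 → C:2 H:3 O:2
  CH2 → C:1 H:2
  CH3 → C:1 H:3
Element totals:
  C: 4
  H: 8
  O: 2
Molecular formula: C4H8O2.
gcd of subscripts = 2; dividing each by 2:
  C: 4/2 = 2
  H: 8/2 = 4
  O: 2/2 = 1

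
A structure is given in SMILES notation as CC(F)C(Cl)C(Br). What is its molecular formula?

C4H7BrClF

Atom tally by fragment:
  CH3 → C:1 H:3
  CH(F) → C:1 H:1 F:1
  CH(Cl) → C:1 H:1 Cl:1
  CH2Br → C:1 H:2 Br:1
Element totals:
  C: 4
  H: 7
  Br: 1
  Cl: 1
  F: 1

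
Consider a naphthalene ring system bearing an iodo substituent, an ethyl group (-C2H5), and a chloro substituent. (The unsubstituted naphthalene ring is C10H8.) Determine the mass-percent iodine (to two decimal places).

40.09%

Atom tally by fragment:
  naphthalene ring system core → C:10 H:8
  (− 3 ring H displaced by substituents)
  + I → I:1
  + C2H5 → C:2 H:5
  + Cl → Cl:1
Element totals:
  C: 12
  H: 10
  Cl: 1
  I: 1
Molecular formula: C12H10ClI.
Molar mass = 316.566 g/mol.
Mass from I: 1 × 126.904 = 126.904 g/mol.
%I = 126.904 / 316.566 × 100 = 40.09%.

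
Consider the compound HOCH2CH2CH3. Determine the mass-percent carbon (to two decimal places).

Atom tally by fragment:
  HOCH2CH2 → C:2 H:5 O:1
  CH3 → C:1 H:3
Element totals:
  C: 3
  H: 8
  O: 1
Molecular formula: C3H8O.
Molar mass = 60.096 g/mol.
Mass from C: 3 × 12.011 = 36.033 g/mol.
%C = 36.033 / 60.096 × 100 = 59.96%.

59.96%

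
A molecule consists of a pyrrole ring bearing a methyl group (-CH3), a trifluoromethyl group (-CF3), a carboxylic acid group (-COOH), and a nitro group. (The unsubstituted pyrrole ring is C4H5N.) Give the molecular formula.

C7H5F3N2O4

Atom tally by fragment:
  pyrrole ring core → C:4 H:5 N:1
  (− 4 ring H displaced by substituents)
  + CH3 → C:1 H:3
  + CF3 → C:1 F:3
  + COOH → C:1 H:1 O:2
  + NO2 → N:1 O:2
Element totals:
  C: 7
  H: 5
  F: 3
  N: 2
  O: 4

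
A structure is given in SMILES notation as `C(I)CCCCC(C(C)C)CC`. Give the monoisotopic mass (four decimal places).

Atom tally by fragment:
  ICH2 → C:1 H:2 I:1
  CH2 → C:1 H:2
  CH2 → C:1 H:2
  CH2 → C:1 H:2
  CH2 → C:1 H:2
  CH(CH(CH3)2) → C:4 H:8
  CH2 → C:1 H:2
  CH3 → C:1 H:3
Element totals:
  C: 11
  H: 23
  I: 1
Molecular formula: C11H23I.
  M = 11(12.0) + 23(1.007825) + 126.904472
    = 132.000000 + 23.179975 + 126.904472 = 282.084447

282.0844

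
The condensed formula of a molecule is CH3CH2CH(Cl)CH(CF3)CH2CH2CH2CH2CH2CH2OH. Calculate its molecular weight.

Atom tally by fragment:
  CH3 → C:1 H:3
  CH2 → C:1 H:2
  CH(Cl) → C:1 H:1 Cl:1
  CH(CF3) → C:2 H:1 F:3
  CH2 → C:1 H:2
  CH2 → C:1 H:2
  CH2 → C:1 H:2
  CH2 → C:1 H:2
  CH2 → C:1 H:2
  CH2OH → C:1 H:3 O:1
Element totals:
  C: 11
  H: 20
  Cl: 1
  F: 3
  O: 1
Molecular formula: C11H20ClF3O.
  M = 11(12.011) + 20(1.008) + 35.45 + 3(18.998) + 15.999
    = 132.121 + 20.160 + 35.450 + 56.994 + 15.999 = 260.724

260.72 g/mol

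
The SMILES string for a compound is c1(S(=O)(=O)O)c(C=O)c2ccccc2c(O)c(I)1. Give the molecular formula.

C11H7IO5S

Atom tally by fragment:
  naphthalene ring system core → C:10 H:8
  (− 4 ring H displaced by substituents)
  + SO3H → S:1 O:3 H:1
  + CHO → C:1 H:1 O:1
  + OH → O:1 H:1
  + I → I:1
Element totals:
  C: 11
  H: 7
  I: 1
  O: 5
  S: 1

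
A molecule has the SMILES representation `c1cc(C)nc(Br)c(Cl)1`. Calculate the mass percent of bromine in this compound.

38.70%

Atom tally by fragment:
  pyridine ring core → C:5 H:5 N:1
  (− 3 ring H displaced by substituents)
  + CH3 → C:1 H:3
  + Br → Br:1
  + Cl → Cl:1
Element totals:
  C: 6
  H: 5
  Br: 1
  Cl: 1
  N: 1
Molecular formula: C6H5BrClN.
Molar mass = 206.467 g/mol.
Mass from Br: 1 × 79.904 = 79.904 g/mol.
%Br = 79.904 / 206.467 × 100 = 38.70%.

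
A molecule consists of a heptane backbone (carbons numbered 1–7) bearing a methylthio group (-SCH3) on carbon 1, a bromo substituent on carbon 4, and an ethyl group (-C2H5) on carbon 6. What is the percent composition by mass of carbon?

Atom tally by fragment:
  CH3SCH2 → C:2 H:5 S:1
  CH2 → C:1 H:2
  CH2 → C:1 H:2
  CH(Br) → C:1 H:1 Br:1
  CH2 → C:1 H:2
  CH(C2H5) → C:3 H:6
  CH3 → C:1 H:3
Element totals:
  C: 10
  H: 21
  Br: 1
  S: 1
Molecular formula: C10H21BrS.
Molar mass = 253.242 g/mol.
Mass from C: 10 × 12.011 = 120.110 g/mol.
%C = 120.110 / 253.242 × 100 = 47.43%.

47.43%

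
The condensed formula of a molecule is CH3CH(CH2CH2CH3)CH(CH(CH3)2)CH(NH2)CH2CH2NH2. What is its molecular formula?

Atom tally by fragment:
  CH3 → C:1 H:3
  CH(CH2CH2CH3) → C:4 H:8
  CH(CH(CH3)2) → C:4 H:8
  CH(NH2) → C:1 H:3 N:1
  CH2 → C:1 H:2
  CH2NH2 → C:1 H:4 N:1
Element totals:
  C: 12
  H: 28
  N: 2

C12H28N2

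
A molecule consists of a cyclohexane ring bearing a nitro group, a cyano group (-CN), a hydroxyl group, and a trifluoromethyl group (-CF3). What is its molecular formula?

Atom tally by fragment:
  cyclohexane ring core → C:6 H:12
  (− 4 ring H displaced by substituents)
  + NO2 → N:1 O:2
  + CN → C:1 N:1
  + OH → O:1 H:1
  + CF3 → C:1 F:3
Element totals:
  C: 8
  H: 9
  F: 3
  N: 2
  O: 3

C8H9F3N2O3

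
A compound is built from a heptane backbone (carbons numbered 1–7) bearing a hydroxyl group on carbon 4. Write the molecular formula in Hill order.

Atom tally by fragment:
  CH3 → C:1 H:3
  CH2 → C:1 H:2
  CH2 → C:1 H:2
  CH(OH) → C:1 H:2 O:1
  CH2 → C:1 H:2
  CH2 → C:1 H:2
  CH3 → C:1 H:3
Element totals:
  C: 7
  H: 16
  O: 1

C7H16O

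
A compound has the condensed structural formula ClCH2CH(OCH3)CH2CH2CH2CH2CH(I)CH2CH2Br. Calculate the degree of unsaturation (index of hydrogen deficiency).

0

Element totals:
  C: 10
  H: 19
  Br: 1
  Cl: 1
  I: 1
  O: 1
Molecular formula: C10H19BrClIO.
DoU = (2C + 2 + N − H − X) / 2 = (2·10 + 2 + 0 − 19 − 3) / 2 = 0.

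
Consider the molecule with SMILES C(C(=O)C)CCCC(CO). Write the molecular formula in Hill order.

C8H16O2

Atom tally by fragment:
  CH3COCH2 → C:3 H:5 O:1
  CH2 → C:1 H:2
  CH2 → C:1 H:2
  CH2 → C:1 H:2
  CH2CH2OH → C:2 H:5 O:1
Element totals:
  C: 8
  H: 16
  O: 2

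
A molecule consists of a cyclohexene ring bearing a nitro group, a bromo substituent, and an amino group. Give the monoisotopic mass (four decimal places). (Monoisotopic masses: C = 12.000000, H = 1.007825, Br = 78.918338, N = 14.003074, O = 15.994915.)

219.9847

Atom tally by fragment:
  cyclohexene ring core → C:6 H:10
  (− 3 ring H displaced by substituents)
  + NO2 → N:1 O:2
  + Br → Br:1
  + NH2 → N:1 H:2
Element totals:
  C: 6
  H: 9
  Br: 1
  N: 2
  O: 2
Molecular formula: C6H9BrN2O2.
  M = 6(12.0) + 9(1.007825) + 78.918338 + 2(14.003074) + 2(15.994915)
    = 72.000000 + 9.070425 + 78.918338 + 28.006148 + 31.989830 = 219.984741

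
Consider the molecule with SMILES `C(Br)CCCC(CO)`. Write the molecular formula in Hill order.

C6H13BrO

Atom tally by fragment:
  BrCH2 → C:1 H:2 Br:1
  CH2 → C:1 H:2
  CH2 → C:1 H:2
  CH2 → C:1 H:2
  CH2CH2OH → C:2 H:5 O:1
Element totals:
  C: 6
  H: 13
  Br: 1
  O: 1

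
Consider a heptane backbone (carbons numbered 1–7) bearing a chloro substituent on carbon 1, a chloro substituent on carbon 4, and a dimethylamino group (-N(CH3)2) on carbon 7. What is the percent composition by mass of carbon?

Atom tally by fragment:
  ClCH2 → C:1 H:2 Cl:1
  CH2 → C:1 H:2
  CH2 → C:1 H:2
  CH(Cl) → C:1 H:1 Cl:1
  CH2 → C:1 H:2
  CH2 → C:1 H:2
  CH2N(CH3)2 → C:3 H:8 N:1
Element totals:
  C: 9
  H: 19
  Cl: 2
  N: 1
Molecular formula: C9H19Cl2N.
Molar mass = 212.158 g/mol.
Mass from C: 9 × 12.011 = 108.099 g/mol.
%C = 108.099 / 212.158 × 100 = 50.95%.

50.95%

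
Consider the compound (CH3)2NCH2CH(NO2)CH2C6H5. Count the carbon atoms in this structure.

11

Atom tally by fragment:
  (CH3)2NCH2 → C:3 H:8 N:1
  CH(NO2) → C:1 H:1 N:1 O:2
  CH2C6H5 → C:7 H:7
Element totals:
  C: 11
  H: 16
  N: 2
  O: 2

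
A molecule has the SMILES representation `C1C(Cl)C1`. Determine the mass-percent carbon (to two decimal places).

Atom tally by fragment:
  cyclopropane ring core → C:3 H:6
  (− 1 ring H displaced by substituents)
  + Cl → Cl:1
Element totals:
  C: 3
  H: 5
  Cl: 1
Molecular formula: C3H5Cl.
Molar mass = 76.523 g/mol.
Mass from C: 3 × 12.011 = 36.033 g/mol.
%C = 36.033 / 76.523 × 100 = 47.09%.

47.09%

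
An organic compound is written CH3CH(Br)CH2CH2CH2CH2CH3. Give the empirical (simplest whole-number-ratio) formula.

Element totals:
  C: 7
  H: 15
  Br: 1
Molecular formula: C7H15Br.
gcd of subscripts (1, 7, 15) = 1, so the empirical formula equals the molecular formula.

C7H15Br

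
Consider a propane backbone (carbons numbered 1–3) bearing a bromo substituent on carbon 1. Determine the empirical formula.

Atom tally by fragment:
  BrCH2 → C:1 H:2 Br:1
  CH2 → C:1 H:2
  CH3 → C:1 H:3
Element totals:
  C: 3
  H: 7
  Br: 1
Molecular formula: C3H7Br.
gcd of subscripts (1, 3, 7) = 1, so the empirical formula equals the molecular formula.

C3H7Br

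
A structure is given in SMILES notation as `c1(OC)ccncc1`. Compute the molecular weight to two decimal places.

Atom tally by fragment:
  pyridine ring core → C:5 H:5 N:1
  (− 1 ring H displaced by substituents)
  + OCH3 → C:1 H:3 O:1
Element totals:
  C: 6
  H: 7
  N: 1
  O: 1
Molecular formula: C6H7NO.
  M = 6(12.011) + 7(1.008) + 14.007 + 15.999
    = 72.066 + 7.056 + 14.007 + 15.999 = 109.128

109.13 g/mol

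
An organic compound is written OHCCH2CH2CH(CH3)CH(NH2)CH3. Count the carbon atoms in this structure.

Element totals:
  C: 7
  H: 15
  N: 1
  O: 1

7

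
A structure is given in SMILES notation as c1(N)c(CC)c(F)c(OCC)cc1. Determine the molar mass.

Atom tally by fragment:
  benzene ring core → C:6 H:6
  (− 4 ring H displaced by substituents)
  + NH2 → N:1 H:2
  + C2H5 → C:2 H:5
  + F → F:1
  + OC2H5 → C:2 H:5 O:1
Element totals:
  C: 10
  H: 14
  F: 1
  N: 1
  O: 1
Molecular formula: C10H14FNO.
  M = 10(12.011) + 14(1.008) + 18.998 + 14.007 + 15.999
    = 120.110 + 14.112 + 18.998 + 14.007 + 15.999 = 183.226

183.23 g/mol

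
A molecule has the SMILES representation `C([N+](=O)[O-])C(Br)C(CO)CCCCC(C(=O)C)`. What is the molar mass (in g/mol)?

Atom tally by fragment:
  O2NCH2 → C:1 H:2 N:1 O:2
  CH(Br) → C:1 H:1 Br:1
  CH(CH2OH) → C:2 H:4 O:1
  CH2 → C:1 H:2
  CH2 → C:1 H:2
  CH2 → C:1 H:2
  CH2 → C:1 H:2
  CH2COCH3 → C:3 H:5 O:1
Element totals:
  C: 11
  H: 20
  Br: 1
  N: 1
  O: 4
Molecular formula: C11H20BrNO4.
  M = 11(12.011) + 20(1.008) + 79.904 + 14.007 + 4(15.999)
    = 132.121 + 20.160 + 79.904 + 14.007 + 63.996 = 310.188

310.19 g/mol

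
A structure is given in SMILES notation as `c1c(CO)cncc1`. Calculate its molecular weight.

Atom tally by fragment:
  pyridine ring core → C:5 H:5 N:1
  (− 1 ring H displaced by substituents)
  + CH2OH → C:1 H:3 O:1
Element totals:
  C: 6
  H: 7
  N: 1
  O: 1
Molecular formula: C6H7NO.
  M = 6(12.011) + 7(1.008) + 14.007 + 15.999
    = 72.066 + 7.056 + 14.007 + 15.999 = 109.128

109.13 g/mol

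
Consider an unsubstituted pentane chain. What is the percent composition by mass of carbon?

83.24%

Atom tally by fragment:
  CH3 → C:1 H:3
  CH2 → C:1 H:2
  CH2 → C:1 H:2
  CH2 → C:1 H:2
  CH3 → C:1 H:3
Element totals:
  C: 5
  H: 12
Molecular formula: C5H12.
Molar mass = 72.151 g/mol.
Mass from C: 5 × 12.011 = 60.055 g/mol.
%C = 60.055 / 72.151 × 100 = 83.24%.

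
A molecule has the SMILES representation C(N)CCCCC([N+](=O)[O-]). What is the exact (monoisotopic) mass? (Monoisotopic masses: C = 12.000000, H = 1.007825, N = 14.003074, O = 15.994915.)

Atom tally by fragment:
  H2NCH2 → C:1 H:4 N:1
  CH2 → C:1 H:2
  CH2 → C:1 H:2
  CH2 → C:1 H:2
  CH2 → C:1 H:2
  CH2NO2 → C:1 H:2 N:1 O:2
Element totals:
  C: 6
  H: 14
  N: 2
  O: 2
Molecular formula: C6H14N2O2.
  M = 6(12.0) + 14(1.007825) + 2(14.003074) + 2(15.994915)
    = 72.000000 + 14.109550 + 28.006148 + 31.989830 = 146.105528

146.1055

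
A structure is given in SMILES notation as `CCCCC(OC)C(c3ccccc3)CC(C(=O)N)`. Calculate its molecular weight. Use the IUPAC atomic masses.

Atom tally by fragment:
  CH3 → C:1 H:3
  CH2 → C:1 H:2
  CH2 → C:1 H:2
  CH2 → C:1 H:2
  CH(OCH3) → C:2 H:4 O:1
  CH(C6H5) → C:7 H:6
  CH2 → C:1 H:2
  CH2CONH2 → C:2 H:4 O:1 N:1
Element totals:
  C: 16
  H: 25
  N: 1
  O: 2
Molecular formula: C16H25NO2.
  M = 16(12.011) + 25(1.008) + 14.007 + 2(15.999)
    = 192.176 + 25.200 + 14.007 + 31.998 = 263.381

263.38 g/mol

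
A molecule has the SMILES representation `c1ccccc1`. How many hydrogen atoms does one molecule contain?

6

Atom tally by fragment:
  benzene ring core → C:6 H:6
Element totals:
  C: 6
  H: 6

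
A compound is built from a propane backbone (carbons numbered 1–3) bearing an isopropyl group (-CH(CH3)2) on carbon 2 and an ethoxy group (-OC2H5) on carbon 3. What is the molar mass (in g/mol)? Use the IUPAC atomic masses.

Atom tally by fragment:
  CH3 → C:1 H:3
  CH(CH(CH3)2) → C:4 H:8
  CH2OC2H5 → C:3 H:7 O:1
Element totals:
  C: 8
  H: 18
  O: 1
Molecular formula: C8H18O.
  M = 8(12.011) + 18(1.008) + 15.999
    = 96.088 + 18.144 + 15.999 = 130.231

130.23 g/mol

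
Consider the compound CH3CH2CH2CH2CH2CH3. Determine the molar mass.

86.18 g/mol

Atom tally by fragment:
  CH3 → C:1 H:3
  CH2 → C:1 H:2
  CH2 → C:1 H:2
  CH2 → C:1 H:2
  CH2 → C:1 H:2
  CH3 → C:1 H:3
Element totals:
  C: 6
  H: 14
Molecular formula: C6H14.
  M = 6(12.011) + 14(1.008)
    = 72.066 + 14.112 = 86.178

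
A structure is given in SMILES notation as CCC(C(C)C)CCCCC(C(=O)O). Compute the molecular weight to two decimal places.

200.32 g/mol

Atom tally by fragment:
  CH3 → C:1 H:3
  CH2 → C:1 H:2
  CH(CH(CH3)2) → C:4 H:8
  CH2 → C:1 H:2
  CH2 → C:1 H:2
  CH2 → C:1 H:2
  CH2 → C:1 H:2
  CH2COOH → C:2 H:3 O:2
Element totals:
  C: 12
  H: 24
  O: 2
Molecular formula: C12H24O2.
  M = 12(12.011) + 24(1.008) + 2(15.999)
    = 144.132 + 24.192 + 31.998 = 200.322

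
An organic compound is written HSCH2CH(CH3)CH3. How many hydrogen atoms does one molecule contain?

10

Element totals:
  C: 4
  H: 10
  S: 1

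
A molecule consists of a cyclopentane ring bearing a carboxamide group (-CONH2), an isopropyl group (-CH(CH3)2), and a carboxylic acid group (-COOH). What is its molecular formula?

Atom tally by fragment:
  cyclopentane ring core → C:5 H:10
  (− 3 ring H displaced by substituents)
  + CONH2 → C:1 H:2 O:1 N:1
  + CH(CH3)2 → C:3 H:7
  + COOH → C:1 H:1 O:2
Element totals:
  C: 10
  H: 17
  N: 1
  O: 3

C10H17NO3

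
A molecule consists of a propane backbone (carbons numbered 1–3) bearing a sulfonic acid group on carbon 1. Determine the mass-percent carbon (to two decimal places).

Atom tally by fragment:
  HO3SCH2 → C:1 H:3 S:1 O:3
  CH2 → C:1 H:2
  CH3 → C:1 H:3
Element totals:
  C: 3
  H: 8
  O: 3
  S: 1
Molecular formula: C3H8O3S.
Molar mass = 124.154 g/mol.
Mass from C: 3 × 12.011 = 36.033 g/mol.
%C = 36.033 / 124.154 × 100 = 29.02%.

29.02%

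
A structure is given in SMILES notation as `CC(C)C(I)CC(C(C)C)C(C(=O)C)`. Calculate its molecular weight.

310.22 g/mol

Atom tally by fragment:
  CH3 → C:1 H:3
  CH(CH3) → C:2 H:4
  CH(I) → C:1 H:1 I:1
  CH2 → C:1 H:2
  CH(CH(CH3)2) → C:4 H:8
  CH2COCH3 → C:3 H:5 O:1
Element totals:
  C: 12
  H: 23
  I: 1
  O: 1
Molecular formula: C12H23IO.
  M = 12(12.011) + 23(1.008) + 126.904 + 15.999
    = 144.132 + 23.184 + 126.904 + 15.999 = 310.219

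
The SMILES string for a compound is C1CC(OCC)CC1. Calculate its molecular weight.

Atom tally by fragment:
  cyclopentane ring core → C:5 H:10
  (− 1 ring H displaced by substituents)
  + OC2H5 → C:2 H:5 O:1
Element totals:
  C: 7
  H: 14
  O: 1
Molecular formula: C7H14O.
  M = 7(12.011) + 14(1.008) + 15.999
    = 84.077 + 14.112 + 15.999 = 114.188

114.19 g/mol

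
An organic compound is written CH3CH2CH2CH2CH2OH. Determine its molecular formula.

C5H12O

Atom tally by fragment:
  CH3 → C:1 H:3
  CH2 → C:1 H:2
  CH2 → C:1 H:2
  CH2 → C:1 H:2
  CH2OH → C:1 H:3 O:1
Element totals:
  C: 5
  H: 12
  O: 1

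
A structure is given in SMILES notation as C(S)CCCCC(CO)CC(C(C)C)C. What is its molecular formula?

Atom tally by fragment:
  HSCH2 → C:1 H:3 S:1
  CH2 → C:1 H:2
  CH2 → C:1 H:2
  CH2 → C:1 H:2
  CH2 → C:1 H:2
  CH(CH2OH) → C:2 H:4 O:1
  CH2 → C:1 H:2
  CH(CH(CH3)2) → C:4 H:8
  CH3 → C:1 H:3
Element totals:
  C: 13
  H: 28
  O: 1
  S: 1

C13H28OS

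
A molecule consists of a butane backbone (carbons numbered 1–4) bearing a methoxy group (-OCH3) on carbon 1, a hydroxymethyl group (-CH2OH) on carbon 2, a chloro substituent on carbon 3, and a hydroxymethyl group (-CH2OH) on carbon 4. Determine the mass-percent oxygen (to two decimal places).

Atom tally by fragment:
  CH3OCH2 → C:2 H:5 O:1
  CH(CH2OH) → C:2 H:4 O:1
  CH(Cl) → C:1 H:1 Cl:1
  CH2CH2OH → C:2 H:5 O:1
Element totals:
  C: 7
  H: 15
  Cl: 1
  O: 3
Molecular formula: C7H15ClO3.
Molar mass = 182.644 g/mol.
Mass from O: 3 × 15.999 = 47.997 g/mol.
%O = 47.997 / 182.644 × 100 = 26.28%.

26.28%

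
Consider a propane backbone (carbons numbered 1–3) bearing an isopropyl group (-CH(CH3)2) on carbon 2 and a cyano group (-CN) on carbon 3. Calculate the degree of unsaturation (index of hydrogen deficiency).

Atom tally by fragment:
  CH3 → C:1 H:3
  CH(CH(CH3)2) → C:4 H:8
  CH2CN → C:2 H:2 N:1
Element totals:
  C: 7
  H: 13
  N: 1
Molecular formula: C7H13N.
DoU = (2C + 2 + N − H − X) / 2 = (2·7 + 2 + 1 − 13 − 0) / 2 = 2.

2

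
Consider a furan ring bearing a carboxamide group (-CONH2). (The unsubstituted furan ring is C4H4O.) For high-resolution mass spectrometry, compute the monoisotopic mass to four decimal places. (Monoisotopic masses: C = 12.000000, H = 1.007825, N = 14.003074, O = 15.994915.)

Atom tally by fragment:
  furan ring core → C:4 H:4 O:1
  (− 1 ring H displaced by substituents)
  + CONH2 → C:1 H:2 O:1 N:1
Element totals:
  C: 5
  H: 5
  N: 1
  O: 2
Molecular formula: C5H5NO2.
  M = 5(12.0) + 5(1.007825) + 14.003074 + 2(15.994915)
    = 60.000000 + 5.039125 + 14.003074 + 31.989830 = 111.032029

111.0320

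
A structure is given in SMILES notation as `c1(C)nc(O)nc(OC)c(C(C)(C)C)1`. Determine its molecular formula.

Atom tally by fragment:
  pyrimidine ring core → C:4 H:4 N:2
  (− 4 ring H displaced by substituents)
  + CH3 → C:1 H:3
  + OH → O:1 H:1
  + OCH3 → C:1 H:3 O:1
  + C(CH3)3 → C:4 H:9
Element totals:
  C: 10
  H: 16
  N: 2
  O: 2

C10H16N2O2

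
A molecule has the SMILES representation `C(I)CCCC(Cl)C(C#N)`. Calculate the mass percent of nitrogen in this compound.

5.16%

Atom tally by fragment:
  ICH2 → C:1 H:2 I:1
  CH2 → C:1 H:2
  CH2 → C:1 H:2
  CH2 → C:1 H:2
  CH(Cl) → C:1 H:1 Cl:1
  CH2CN → C:2 H:2 N:1
Element totals:
  C: 7
  H: 11
  Cl: 1
  I: 1
  N: 1
Molecular formula: C7H11ClIN.
Molar mass = 271.526 g/mol.
Mass from N: 1 × 14.007 = 14.007 g/mol.
%N = 14.007 / 271.526 × 100 = 5.16%.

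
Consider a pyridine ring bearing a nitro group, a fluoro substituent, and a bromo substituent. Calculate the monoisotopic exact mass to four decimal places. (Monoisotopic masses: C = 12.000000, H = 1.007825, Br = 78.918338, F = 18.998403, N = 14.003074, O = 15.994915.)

219.9284

Atom tally by fragment:
  pyridine ring core → C:5 H:5 N:1
  (− 3 ring H displaced by substituents)
  + NO2 → N:1 O:2
  + F → F:1
  + Br → Br:1
Element totals:
  C: 5
  H: 2
  Br: 1
  F: 1
  N: 2
  O: 2
Molecular formula: C5H2BrFN2O2.
  M = 5(12.0) + 2(1.007825) + 78.918338 + 18.998403 + 2(14.003074) + 2(15.994915)
    = 60.000000 + 2.015650 + 78.918338 + 18.998403 + 28.006148 + 31.989830 = 219.928369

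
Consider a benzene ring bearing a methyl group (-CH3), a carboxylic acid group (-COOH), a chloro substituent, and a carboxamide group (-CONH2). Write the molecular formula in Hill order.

Atom tally by fragment:
  benzene ring core → C:6 H:6
  (− 4 ring H displaced by substituents)
  + CH3 → C:1 H:3
  + COOH → C:1 H:1 O:2
  + Cl → Cl:1
  + CONH2 → C:1 H:2 O:1 N:1
Element totals:
  C: 9
  H: 8
  Cl: 1
  N: 1
  O: 3

C9H8ClNO3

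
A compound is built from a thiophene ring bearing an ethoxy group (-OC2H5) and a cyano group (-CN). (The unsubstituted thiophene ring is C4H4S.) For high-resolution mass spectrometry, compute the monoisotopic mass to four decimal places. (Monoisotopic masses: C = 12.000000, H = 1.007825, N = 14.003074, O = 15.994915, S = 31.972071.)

Atom tally by fragment:
  thiophene ring core → C:4 H:4 S:1
  (− 2 ring H displaced by substituents)
  + OC2H5 → C:2 H:5 O:1
  + CN → C:1 N:1
Element totals:
  C: 7
  H: 7
  N: 1
  O: 1
  S: 1
Molecular formula: C7H7NOS.
  M = 7(12.0) + 7(1.007825) + 14.003074 + 15.994915 + 31.972071
    = 84.000000 + 7.054775 + 14.003074 + 15.994915 + 31.972071 = 153.024835

153.0248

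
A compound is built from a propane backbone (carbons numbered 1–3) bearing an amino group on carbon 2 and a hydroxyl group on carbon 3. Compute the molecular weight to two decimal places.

75.11 g/mol

Atom tally by fragment:
  CH3 → C:1 H:3
  CH(NH2) → C:1 H:3 N:1
  CH2OH → C:1 H:3 O:1
Element totals:
  C: 3
  H: 9
  N: 1
  O: 1
Molecular formula: C3H9NO.
  M = 3(12.011) + 9(1.008) + 14.007 + 15.999
    = 36.033 + 9.072 + 14.007 + 15.999 = 75.111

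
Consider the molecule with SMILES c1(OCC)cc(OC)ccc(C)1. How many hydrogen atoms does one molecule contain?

Atom tally by fragment:
  benzene ring core → C:6 H:6
  (− 3 ring H displaced by substituents)
  + OC2H5 → C:2 H:5 O:1
  + OCH3 → C:1 H:3 O:1
  + CH3 → C:1 H:3
Element totals:
  C: 10
  H: 14
  O: 2

14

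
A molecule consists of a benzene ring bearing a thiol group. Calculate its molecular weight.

110.17 g/mol

Atom tally by fragment:
  benzene ring core → C:6 H:6
  (− 1 ring H displaced by substituents)
  + SH → S:1 H:1
Element totals:
  C: 6
  H: 6
  S: 1
Molecular formula: C6H6S.
  M = 6(12.011) + 6(1.008) + 32.06
    = 72.066 + 6.048 + 32.060 = 110.174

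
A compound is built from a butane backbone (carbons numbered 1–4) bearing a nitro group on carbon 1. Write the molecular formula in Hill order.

Atom tally by fragment:
  O2NCH2 → C:1 H:2 N:1 O:2
  CH2 → C:1 H:2
  CH2 → C:1 H:2
  CH3 → C:1 H:3
Element totals:
  C: 4
  H: 9
  N: 1
  O: 2

C4H9NO2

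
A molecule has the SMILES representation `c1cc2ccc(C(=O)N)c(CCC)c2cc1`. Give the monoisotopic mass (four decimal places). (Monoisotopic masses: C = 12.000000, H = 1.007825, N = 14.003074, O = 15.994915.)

Atom tally by fragment:
  naphthalene ring system core → C:10 H:8
  (− 2 ring H displaced by substituents)
  + CONH2 → C:1 H:2 O:1 N:1
  + CH2CH2CH3 → C:3 H:7
Element totals:
  C: 14
  H: 15
  N: 1
  O: 1
Molecular formula: C14H15NO.
  M = 14(12.0) + 15(1.007825) + 14.003074 + 15.994915
    = 168.000000 + 15.117375 + 14.003074 + 15.994915 = 213.115364

213.1154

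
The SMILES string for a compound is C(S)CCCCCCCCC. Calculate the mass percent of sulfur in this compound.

18.39%

Atom tally by fragment:
  HSCH2 → C:1 H:3 S:1
  CH2 → C:1 H:2
  CH2 → C:1 H:2
  CH2 → C:1 H:2
  CH2 → C:1 H:2
  CH2 → C:1 H:2
  CH2 → C:1 H:2
  CH2 → C:1 H:2
  CH2 → C:1 H:2
  CH3 → C:1 H:3
Element totals:
  C: 10
  H: 22
  S: 1
Molecular formula: C10H22S.
Molar mass = 174.346 g/mol.
Mass from S: 1 × 32.06 = 32.060 g/mol.
%S = 32.060 / 174.346 × 100 = 18.39%.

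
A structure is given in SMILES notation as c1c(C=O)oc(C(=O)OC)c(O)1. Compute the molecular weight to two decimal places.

170.12 g/mol

Atom tally by fragment:
  furan ring core → C:4 H:4 O:1
  (− 3 ring H displaced by substituents)
  + CHO → C:1 H:1 O:1
  + COOCH3 → C:2 H:3 O:2
  + OH → O:1 H:1
Element totals:
  C: 7
  H: 6
  O: 5
Molecular formula: C7H6O5.
  M = 7(12.011) + 6(1.008) + 5(15.999)
    = 84.077 + 6.048 + 79.995 = 170.120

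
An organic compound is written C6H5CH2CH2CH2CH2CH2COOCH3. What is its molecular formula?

C13H18O2

Atom tally by fragment:
  C6H5CH2 → C:7 H:7
  CH2 → C:1 H:2
  CH2 → C:1 H:2
  CH2 → C:1 H:2
  CH2COOCH3 → C:3 H:5 O:2
Element totals:
  C: 13
  H: 18
  O: 2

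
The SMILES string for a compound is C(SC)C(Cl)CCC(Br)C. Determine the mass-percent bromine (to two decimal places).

32.53%

Atom tally by fragment:
  CH3SCH2 → C:2 H:5 S:1
  CH(Cl) → C:1 H:1 Cl:1
  CH2 → C:1 H:2
  CH2 → C:1 H:2
  CH(Br) → C:1 H:1 Br:1
  CH3 → C:1 H:3
Element totals:
  C: 7
  H: 14
  Br: 1
  Cl: 1
  S: 1
Molecular formula: C7H14BrClS.
Molar mass = 245.603 g/mol.
Mass from Br: 1 × 79.904 = 79.904 g/mol.
%Br = 79.904 / 245.603 × 100 = 32.53%.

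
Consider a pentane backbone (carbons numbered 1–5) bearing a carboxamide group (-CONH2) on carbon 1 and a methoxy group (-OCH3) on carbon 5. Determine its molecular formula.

Atom tally by fragment:
  H2NOCCH2 → C:2 H:4 O:1 N:1
  CH2 → C:1 H:2
  CH2 → C:1 H:2
  CH2 → C:1 H:2
  CH2OCH3 → C:2 H:5 O:1
Element totals:
  C: 7
  H: 15
  N: 1
  O: 2

C7H15NO2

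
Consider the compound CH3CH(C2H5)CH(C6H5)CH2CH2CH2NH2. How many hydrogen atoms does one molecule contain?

23

Atom tally by fragment:
  CH3 → C:1 H:3
  CH(C2H5) → C:3 H:6
  CH(C6H5) → C:7 H:6
  CH2 → C:1 H:2
  CH2 → C:1 H:2
  CH2NH2 → C:1 H:4 N:1
Element totals:
  C: 14
  H: 23
  N: 1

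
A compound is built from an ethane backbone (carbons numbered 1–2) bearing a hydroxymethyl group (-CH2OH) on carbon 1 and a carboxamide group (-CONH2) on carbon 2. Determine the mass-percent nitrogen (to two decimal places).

Atom tally by fragment:
  HOCH2CH2 → C:2 H:5 O:1
  CH2CONH2 → C:2 H:4 O:1 N:1
Element totals:
  C: 4
  H: 9
  N: 1
  O: 2
Molecular formula: C4H9NO2.
Molar mass = 103.121 g/mol.
Mass from N: 1 × 14.007 = 14.007 g/mol.
%N = 14.007 / 103.121 × 100 = 13.58%.

13.58%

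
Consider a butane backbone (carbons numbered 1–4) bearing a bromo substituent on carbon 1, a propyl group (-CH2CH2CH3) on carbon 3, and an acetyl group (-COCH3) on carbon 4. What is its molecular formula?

C9H17BrO

Atom tally by fragment:
  BrCH2 → C:1 H:2 Br:1
  CH2 → C:1 H:2
  CH(CH2CH2CH3) → C:4 H:8
  CH2COCH3 → C:3 H:5 O:1
Element totals:
  C: 9
  H: 17
  Br: 1
  O: 1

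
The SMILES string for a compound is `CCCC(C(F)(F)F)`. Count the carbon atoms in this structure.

5

Atom tally by fragment:
  CH3 → C:1 H:3
  CH2 → C:1 H:2
  CH2 → C:1 H:2
  CH2CF3 → C:2 H:2 F:3
Element totals:
  C: 5
  H: 9
  F: 3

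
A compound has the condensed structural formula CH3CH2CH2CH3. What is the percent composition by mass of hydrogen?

Atom tally by fragment:
  CH3 → C:1 H:3
  CH2 → C:1 H:2
  CH2 → C:1 H:2
  CH3 → C:1 H:3
Element totals:
  C: 4
  H: 10
Molecular formula: C4H10.
Molar mass = 58.124 g/mol.
Mass from H: 10 × 1.008 = 10.080 g/mol.
%H = 10.080 / 58.124 × 100 = 17.34%.

17.34%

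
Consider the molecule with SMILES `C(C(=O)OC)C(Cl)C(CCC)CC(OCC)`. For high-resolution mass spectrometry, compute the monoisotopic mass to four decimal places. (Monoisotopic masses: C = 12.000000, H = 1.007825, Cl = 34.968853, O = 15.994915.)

250.1336

Atom tally by fragment:
  CH3OOCCH2 → C:3 H:5 O:2
  CH(Cl) → C:1 H:1 Cl:1
  CH(CH2CH2CH3) → C:4 H:8
  CH2 → C:1 H:2
  CH2OC2H5 → C:3 H:7 O:1
Element totals:
  C: 12
  H: 23
  Cl: 1
  O: 3
Molecular formula: C12H23ClO3.
  M = 12(12.0) + 23(1.007825) + 34.968853 + 3(15.994915)
    = 144.000000 + 23.179975 + 34.968853 + 47.984745 = 250.133573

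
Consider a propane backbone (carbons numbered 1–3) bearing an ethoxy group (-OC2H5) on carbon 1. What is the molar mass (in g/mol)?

Atom tally by fragment:
  C2H5OCH2 → C:3 H:7 O:1
  CH2 → C:1 H:2
  CH3 → C:1 H:3
Element totals:
  C: 5
  H: 12
  O: 1
Molecular formula: C5H12O.
  M = 5(12.011) + 12(1.008) + 15.999
    = 60.055 + 12.096 + 15.999 = 88.150

88.15 g/mol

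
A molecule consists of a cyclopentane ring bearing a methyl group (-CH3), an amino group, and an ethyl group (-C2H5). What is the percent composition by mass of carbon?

Atom tally by fragment:
  cyclopentane ring core → C:5 H:10
  (− 3 ring H displaced by substituents)
  + CH3 → C:1 H:3
  + NH2 → N:1 H:2
  + C2H5 → C:2 H:5
Element totals:
  C: 8
  H: 17
  N: 1
Molecular formula: C8H17N.
Molar mass = 127.231 g/mol.
Mass from C: 8 × 12.011 = 96.088 g/mol.
%C = 96.088 / 127.231 × 100 = 75.52%.

75.52%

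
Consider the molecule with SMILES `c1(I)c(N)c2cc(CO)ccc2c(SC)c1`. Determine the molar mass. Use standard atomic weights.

345.20 g/mol

Atom tally by fragment:
  naphthalene ring system core → C:10 H:8
  (− 4 ring H displaced by substituents)
  + I → I:1
  + NH2 → N:1 H:2
  + CH2OH → C:1 H:3 O:1
  + SCH3 → C:1 H:3 S:1
Element totals:
  C: 12
  H: 12
  I: 1
  N: 1
  O: 1
  S: 1
Molecular formula: C12H12INOS.
  M = 12(12.011) + 12(1.008) + 126.904 + 14.007 + 15.999 + 32.06
    = 144.132 + 12.096 + 126.904 + 14.007 + 15.999 + 32.060 = 345.198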